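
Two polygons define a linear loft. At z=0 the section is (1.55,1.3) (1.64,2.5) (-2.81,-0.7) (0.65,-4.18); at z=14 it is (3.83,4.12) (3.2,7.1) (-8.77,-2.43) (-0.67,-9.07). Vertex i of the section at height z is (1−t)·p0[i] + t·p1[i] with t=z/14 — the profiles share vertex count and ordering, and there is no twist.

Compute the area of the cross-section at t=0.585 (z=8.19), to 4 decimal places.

Cross-section at t=0.585: each vertex is (1-t)·p0[i] + t·p1[i].
  v1: (1-0.585)·(1.55,1.3) + 0.585·(3.83,4.12) = (2.8838,2.9497)
  v2: (1-0.585)·(1.64,2.5) + 0.585·(3.2,7.1) = (2.5526,5.1910)
  v3: (1-0.585)·(-2.81,-0.7) + 0.585·(-8.77,-2.43) = (-6.2966,-1.7121)
  v4: (1-0.585)·(0.65,-4.18) + 0.585·(-0.67,-9.07) = (-0.1222,-7.0407)
Shoelace sum Σ(x_i·y_{i+1} − x_{i+1}·y_i):
  i=1: 2.8838·5.1910 − 2.5526·2.9497 = +7.4404 (running +7.4404)
  i=2: 2.5526·-1.7121 − -6.2966·5.1910 = +28.3155 (running +35.7559)
  i=3: -6.2966·-7.0407 − -0.1222·-1.7121 = +44.1229 (running +79.8788)
  i=4: -0.1222·2.9497 − 2.8838·-7.0407 = +19.9434 (running +99.8222)
Area = |Σ|/2 = |99.8222|/2 = 49.9111

Area at t=0.585: 49.9111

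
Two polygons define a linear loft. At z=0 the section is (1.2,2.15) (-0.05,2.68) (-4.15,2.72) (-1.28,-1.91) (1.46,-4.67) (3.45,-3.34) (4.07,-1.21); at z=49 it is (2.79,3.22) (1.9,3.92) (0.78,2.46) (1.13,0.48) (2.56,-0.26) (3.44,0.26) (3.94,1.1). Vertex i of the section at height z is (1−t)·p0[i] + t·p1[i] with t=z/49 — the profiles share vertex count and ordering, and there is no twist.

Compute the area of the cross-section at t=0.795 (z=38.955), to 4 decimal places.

Cross-section at t=0.795: each vertex is (1-t)·p0[i] + t·p1[i].
  v1: (1-0.795)·(1.2,2.15) + 0.795·(2.79,3.22) = (2.4641,3.0007)
  v2: (1-0.795)·(-0.05,2.68) + 0.795·(1.9,3.92) = (1.5002,3.6658)
  v3: (1-0.795)·(-4.15,2.72) + 0.795·(0.78,2.46) = (-0.2306,2.5133)
  v4: (1-0.795)·(-1.28,-1.91) + 0.795·(1.13,0.48) = (0.6360,-0.0099)
  v5: (1-0.795)·(1.46,-4.67) + 0.795·(2.56,-0.26) = (2.3345,-1.1640)
  v6: (1-0.795)·(3.45,-3.34) + 0.795·(3.44,0.26) = (3.4421,-0.4780)
  v7: (1-0.795)·(4.07,-1.21) + 0.795·(3.94,1.1) = (3.9667,0.6265)
Shoelace sum Σ(x_i·y_{i+1} − x_{i+1}·y_i):
  i=1: 2.4641·3.6658 − 1.5002·3.0007 = +4.5310 (running +4.5310)
  i=2: 1.5002·2.5133 − -0.2306·3.6658 = +4.6161 (running +9.1471)
  i=3: -0.2306·-0.0099 − 0.6360·2.5133 = -1.5960 (running +7.5510)
  i=4: 0.6360·-1.1640 − 2.3345·-0.0099 = -0.7170 (running +6.8340)
  i=5: 2.3345·-0.4780 − 3.4421·-1.1640 = +2.8908 (running +9.7248)
  i=6: 3.4421·0.6265 − 3.9667·-0.4780 = +4.0523 (running +13.7772)
  i=7: 3.9667·3.0007 − 2.4641·0.6265 = +10.3589 (running +24.1361)
Area = |Σ|/2 = |24.1361|/2 = 12.0680

Area at t=0.795: 12.0680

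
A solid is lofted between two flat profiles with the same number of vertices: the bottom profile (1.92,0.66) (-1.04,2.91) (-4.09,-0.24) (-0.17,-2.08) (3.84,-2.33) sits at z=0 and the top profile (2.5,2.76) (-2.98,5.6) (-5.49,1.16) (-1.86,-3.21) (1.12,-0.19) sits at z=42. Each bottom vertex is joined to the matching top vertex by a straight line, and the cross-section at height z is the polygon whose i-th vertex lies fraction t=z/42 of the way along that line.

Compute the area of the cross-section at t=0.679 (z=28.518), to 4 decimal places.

Area at t=0.679: 33.1906

Cross-section at t=0.679: each vertex is (1-t)·p0[i] + t·p1[i].
  v1: (1-0.679)·(1.92,0.66) + 0.679·(2.5,2.76) = (2.3138,2.0859)
  v2: (1-0.679)·(-1.04,2.91) + 0.679·(-2.98,5.6) = (-2.3573,4.7365)
  v3: (1-0.679)·(-4.09,-0.24) + 0.679·(-5.49,1.16) = (-5.0406,0.7106)
  v4: (1-0.679)·(-0.17,-2.08) + 0.679·(-1.86,-3.21) = (-1.3175,-2.8473)
  v5: (1-0.679)·(3.84,-2.33) + 0.679·(1.12,-0.19) = (1.9931,-0.8769)
Shoelace sum Σ(x_i·y_{i+1} − x_{i+1}·y_i):
  i=1: 2.3138·4.7365 − -2.3573·2.0859 = +15.8764 (running +15.8764)
  i=2: -2.3573·0.7106 − -5.0406·4.7365 = +22.1998 (running +38.0762)
  i=3: -5.0406·-2.8473 − -1.3175·0.7106 = +15.2882 (running +53.3644)
  i=4: -1.3175·-0.8769 − 1.9931·-2.8473 = +6.8303 (running +60.1947)
  i=5: 1.9931·2.0859 − 2.3138·-0.8769 = +6.1865 (running +66.3813)
Area = |Σ|/2 = |66.3813|/2 = 33.1906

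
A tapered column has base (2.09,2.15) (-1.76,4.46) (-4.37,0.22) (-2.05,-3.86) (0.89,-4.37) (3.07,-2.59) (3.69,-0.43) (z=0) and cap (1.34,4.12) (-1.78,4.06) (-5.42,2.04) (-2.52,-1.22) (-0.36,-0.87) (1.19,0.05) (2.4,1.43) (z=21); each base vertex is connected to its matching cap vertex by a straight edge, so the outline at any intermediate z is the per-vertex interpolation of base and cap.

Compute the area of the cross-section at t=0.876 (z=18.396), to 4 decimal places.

Cross-section at t=0.876: each vertex is (1-t)·p0[i] + t·p1[i].
  v1: (1-0.876)·(2.09,2.15) + 0.876·(1.34,4.12) = (1.4330,3.8757)
  v2: (1-0.876)·(-1.76,4.46) + 0.876·(-1.78,4.06) = (-1.7775,4.1096)
  v3: (1-0.876)·(-4.37,0.22) + 0.876·(-5.42,2.04) = (-5.2898,1.8143)
  v4: (1-0.876)·(-2.05,-3.86) + 0.876·(-2.52,-1.22) = (-2.4617,-1.5474)
  v5: (1-0.876)·(0.89,-4.37) + 0.876·(-0.36,-0.87) = (-0.2050,-1.3040)
  v6: (1-0.876)·(3.07,-2.59) + 0.876·(1.19,0.05) = (1.4231,-0.2774)
  v7: (1-0.876)·(3.69,-0.43) + 0.876·(2.4,1.43) = (2.5600,1.1994)
Shoelace sum Σ(x_i·y_{i+1} − x_{i+1}·y_i):
  i=1: 1.4330·4.1096 − -1.7775·3.8757 = +12.7782 (running +12.7782)
  i=2: -1.7775·1.8143 − -5.2898·4.1096 = +18.5140 (running +31.2922)
  i=3: -5.2898·-1.5474 − -2.4617·1.8143 = +12.6516 (running +43.9438)
  i=4: -2.4617·-1.3040 − -0.2050·-1.5474 = +2.8929 (running +46.8366)
  i=5: -0.2050·-0.2774 − 1.4231·-1.3040 = +1.9126 (running +48.7493)
  i=6: 1.4231·1.1994 − 2.5600·-0.2774 = +2.4169 (running +51.1661)
  i=7: 2.5600·3.8757 − 1.4330·1.1994 = +8.2030 (running +59.3691)
Area = |Σ|/2 = |59.3691|/2 = 29.6846

Area at t=0.876: 29.6846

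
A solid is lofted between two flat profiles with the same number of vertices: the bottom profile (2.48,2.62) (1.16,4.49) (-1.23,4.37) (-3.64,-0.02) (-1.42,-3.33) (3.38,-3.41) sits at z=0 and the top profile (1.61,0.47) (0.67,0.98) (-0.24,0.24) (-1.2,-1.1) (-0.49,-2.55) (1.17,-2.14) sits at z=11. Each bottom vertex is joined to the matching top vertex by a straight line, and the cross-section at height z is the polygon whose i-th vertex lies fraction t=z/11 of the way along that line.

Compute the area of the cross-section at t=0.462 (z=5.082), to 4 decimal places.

Cross-section at t=0.462: each vertex is (1-t)·p0[i] + t·p1[i].
  v1: (1-0.462)·(2.48,2.62) + 0.462·(1.61,0.47) = (2.0781,1.6267)
  v2: (1-0.462)·(1.16,4.49) + 0.462·(0.67,0.98) = (0.9336,2.8684)
  v3: (1-0.462)·(-1.23,4.37) + 0.462·(-0.24,0.24) = (-0.7726,2.4619)
  v4: (1-0.462)·(-3.64,-0.02) + 0.462·(-1.2,-1.1) = (-2.5127,-0.5190)
  v5: (1-0.462)·(-1.42,-3.33) + 0.462·(-0.49,-2.55) = (-0.9903,-2.9696)
  v6: (1-0.462)·(3.38,-3.41) + 0.462·(1.17,-2.14) = (2.3590,-2.8233)
Shoelace sum Σ(x_i·y_{i+1} − x_{i+1}·y_i):
  i=1: 2.0781·2.8684 − 0.9336·1.6267 = +4.4419 (running +4.4419)
  i=2: 0.9336·2.4619 − -0.7726·2.8684 = +4.5147 (running +8.9566)
  i=3: -0.7726·-0.5190 − -2.5127·2.4619 = +6.5871 (running +15.5438)
  i=4: -2.5127·-2.9696 − -0.9903·-0.5190 = +6.9479 (running +22.4917)
  i=5: -0.9903·-2.8233 − 2.3590·-2.9696 = +9.8013 (running +32.2930)
  i=6: 2.3590·1.6267 − 2.0781·-2.8233 = +9.7043 (running +41.9972)
Area = |Σ|/2 = |41.9972|/2 = 20.9986

Area at t=0.462: 20.9986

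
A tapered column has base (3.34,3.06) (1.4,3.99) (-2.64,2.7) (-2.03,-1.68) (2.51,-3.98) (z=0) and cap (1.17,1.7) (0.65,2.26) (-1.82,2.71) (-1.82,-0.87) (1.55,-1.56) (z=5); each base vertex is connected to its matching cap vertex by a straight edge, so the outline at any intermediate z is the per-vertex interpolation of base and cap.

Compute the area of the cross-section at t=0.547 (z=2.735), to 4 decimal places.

Cross-section at t=0.547: each vertex is (1-t)·p0[i] + t·p1[i].
  v1: (1-0.547)·(3.34,3.06) + 0.547·(1.17,1.7) = (2.1530,2.3161)
  v2: (1-0.547)·(1.4,3.99) + 0.547·(0.65,2.26) = (0.9897,3.0437)
  v3: (1-0.547)·(-2.64,2.7) + 0.547·(-1.82,2.71) = (-2.1915,2.7055)
  v4: (1-0.547)·(-2.03,-1.68) + 0.547·(-1.82,-0.87) = (-1.9151,-1.2369)
  v5: (1-0.547)·(2.51,-3.98) + 0.547·(1.55,-1.56) = (1.9849,-2.6563)
Shoelace sum Σ(x_i·y_{i+1} − x_{i+1}·y_i):
  i=1: 2.1530·3.0437 − 0.9897·2.3161 = +4.2608 (running +4.2608)
  i=2: 0.9897·2.7055 − -2.1915·3.0437 = +9.3479 (running +13.6086)
  i=3: -2.1915·-1.2369 − -1.9151·2.7055 = +7.8920 (running +21.5006)
  i=4: -1.9151·-2.6563 − 1.9849·-1.2369 = +7.5422 (running +29.0429)
  i=5: 1.9849·2.3161 − 2.1530·-2.6563 = +10.3161 (running +39.3590)
Area = |Σ|/2 = |39.3590|/2 = 19.6795

Area at t=0.547: 19.6795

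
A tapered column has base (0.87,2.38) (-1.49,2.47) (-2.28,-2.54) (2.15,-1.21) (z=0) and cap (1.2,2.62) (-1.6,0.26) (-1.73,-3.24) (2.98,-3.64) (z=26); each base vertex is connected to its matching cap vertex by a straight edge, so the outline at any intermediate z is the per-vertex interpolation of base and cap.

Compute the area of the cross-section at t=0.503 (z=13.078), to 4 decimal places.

Cross-section at t=0.503: each vertex is (1-t)·p0[i] + t·p1[i].
  v1: (1-0.503)·(0.87,2.38) + 0.503·(1.2,2.62) = (1.0360,2.5007)
  v2: (1-0.503)·(-1.49,2.47) + 0.503·(-1.6,0.26) = (-1.5453,1.3584)
  v3: (1-0.503)·(-2.28,-2.54) + 0.503·(-1.73,-3.24) = (-2.0034,-2.8921)
  v4: (1-0.503)·(2.15,-1.21) + 0.503·(2.98,-3.64) = (2.5675,-2.4323)
Shoelace sum Σ(x_i·y_{i+1} − x_{i+1}·y_i):
  i=1: 1.0360·1.3584 − -1.5453·2.5007 = +5.2717 (running +5.2717)
  i=2: -1.5453·-2.8921 − -2.0034·1.3584 = +7.1905 (running +12.4622)
  i=3: -2.0034·-2.4323 − 2.5675·-2.8921 = +12.2982 (running +24.7604)
  i=4: 2.5675·2.5007 − 1.0360·-2.4323 = +8.9404 (running +33.7008)
Area = |Σ|/2 = |33.7008|/2 = 16.8504

Area at t=0.503: 16.8504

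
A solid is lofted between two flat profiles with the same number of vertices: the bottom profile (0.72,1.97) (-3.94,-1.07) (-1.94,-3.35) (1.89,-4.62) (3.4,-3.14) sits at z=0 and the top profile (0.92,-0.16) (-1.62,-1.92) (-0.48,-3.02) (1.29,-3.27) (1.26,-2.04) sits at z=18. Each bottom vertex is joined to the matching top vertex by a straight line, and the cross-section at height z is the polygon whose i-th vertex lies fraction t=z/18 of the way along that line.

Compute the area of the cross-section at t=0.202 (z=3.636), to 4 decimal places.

Cross-section at t=0.202: each vertex is (1-t)·p0[i] + t·p1[i].
  v1: (1-0.202)·(0.72,1.97) + 0.202·(0.92,-0.16) = (0.7604,1.5397)
  v2: (1-0.202)·(-3.94,-1.07) + 0.202·(-1.62,-1.92) = (-3.4714,-1.2417)
  v3: (1-0.202)·(-1.94,-3.35) + 0.202·(-0.48,-3.02) = (-1.6451,-3.2833)
  v4: (1-0.202)·(1.89,-4.62) + 0.202·(1.29,-3.27) = (1.7688,-4.3473)
  v5: (1-0.202)·(3.4,-3.14) + 0.202·(1.26,-2.04) = (2.9677,-2.9178)
Shoelace sum Σ(x_i·y_{i+1} − x_{i+1}·y_i):
  i=1: 0.7604·-1.2417 − -3.4714·1.5397 = +4.4008 (running +4.4008)
  i=2: -3.4714·-3.2833 − -1.6451·-1.2417 = +9.3550 (running +13.7558)
  i=3: -1.6451·-4.3473 − 1.7688·-3.2833 = +12.9592 (running +26.7150)
  i=4: 1.7688·-2.9178 − 2.9677·-4.3473 = +7.7406 (running +34.4556)
  i=5: 2.9677·1.5397 − 0.7604·-2.9178 = +6.7882 (running +41.2438)
Area = |Σ|/2 = |41.2438|/2 = 20.6219

Area at t=0.202: 20.6219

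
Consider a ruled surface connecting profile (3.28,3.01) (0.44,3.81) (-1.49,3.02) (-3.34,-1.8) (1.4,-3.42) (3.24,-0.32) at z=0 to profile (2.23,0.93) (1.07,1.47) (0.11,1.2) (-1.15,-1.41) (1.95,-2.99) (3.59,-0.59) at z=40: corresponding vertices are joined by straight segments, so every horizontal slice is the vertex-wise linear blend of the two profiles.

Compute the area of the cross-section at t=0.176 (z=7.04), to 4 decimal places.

Cross-section at t=0.176: each vertex is (1-t)·p0[i] + t·p1[i].
  v1: (1-0.176)·(3.28,3.01) + 0.176·(2.23,0.93) = (3.0952,2.6439)
  v2: (1-0.176)·(0.44,3.81) + 0.176·(1.07,1.47) = (0.5509,3.3982)
  v3: (1-0.176)·(-1.49,3.02) + 0.176·(0.11,1.2) = (-1.2084,2.6997)
  v4: (1-0.176)·(-3.34,-1.8) + 0.176·(-1.15,-1.41) = (-2.9546,-1.7314)
  v5: (1-0.176)·(1.4,-3.42) + 0.176·(1.95,-2.99) = (1.4968,-3.3443)
  v6: (1-0.176)·(3.24,-0.32) + 0.176·(3.59,-0.59) = (3.3016,-0.3675)
Shoelace sum Σ(x_i·y_{i+1} − x_{i+1}·y_i):
  i=1: 3.0952·3.3982 − 0.5509·2.6439 = +9.0615 (running +9.0615)
  i=2: 0.5509·2.6997 − -1.2084·3.3982 = +5.5935 (running +14.6550)
  i=3: -1.2084·-1.7314 − -2.9546·2.6997 = +10.0685 (running +24.7236)
  i=4: -2.9546·-3.3443 − 1.4968·-1.7314 = +12.4725 (running +37.1961)
  i=5: 1.4968·-0.3675 − 3.3016·-3.3443 = +10.4915 (running +47.6876)
  i=6: 3.3016·2.6439 − 3.0952·-0.3675 = +9.8667 (running +57.5543)
Area = |Σ|/2 = |57.5543|/2 = 28.7771

Area at t=0.176: 28.7771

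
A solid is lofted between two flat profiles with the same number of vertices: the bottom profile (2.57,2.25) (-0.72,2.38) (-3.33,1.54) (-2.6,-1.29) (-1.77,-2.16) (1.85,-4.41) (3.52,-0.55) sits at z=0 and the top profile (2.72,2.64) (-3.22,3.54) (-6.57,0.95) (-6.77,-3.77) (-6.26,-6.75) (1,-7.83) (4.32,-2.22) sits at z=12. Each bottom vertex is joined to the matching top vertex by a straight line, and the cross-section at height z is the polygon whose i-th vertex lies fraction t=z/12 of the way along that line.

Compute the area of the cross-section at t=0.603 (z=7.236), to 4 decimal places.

Cross-section at t=0.603: each vertex is (1-t)·p0[i] + t·p1[i].
  v1: (1-0.603)·(2.57,2.25) + 0.603·(2.72,2.64) = (2.6604,2.4852)
  v2: (1-0.603)·(-0.72,2.38) + 0.603·(-3.22,3.54) = (-2.2275,3.0795)
  v3: (1-0.603)·(-3.33,1.54) + 0.603·(-6.57,0.95) = (-5.2837,1.1842)
  v4: (1-0.603)·(-2.6,-1.29) + 0.603·(-6.77,-3.77) = (-5.1145,-2.7854)
  v5: (1-0.603)·(-1.77,-2.16) + 0.603·(-6.26,-6.75) = (-4.4775,-4.9278)
  v6: (1-0.603)·(1.85,-4.41) + 0.603·(1,-7.83) = (1.3375,-6.4723)
  v7: (1-0.603)·(3.52,-0.55) + 0.603·(4.32,-2.22) = (4.0024,-1.5570)
Shoelace sum Σ(x_i·y_{i+1} − x_{i+1}·y_i):
  i=1: 2.6604·3.0795 − -2.2275·2.4852 = +13.7285 (running +13.7285)
  i=2: -2.2275·1.1842 − -5.2837·3.0795 = +13.6332 (running +27.3618)
  i=3: -5.2837·-2.7854 − -5.1145·1.1842 = +20.7742 (running +48.1360)
  i=4: -5.1145·-4.9278 − -4.4775·-2.7854 = +12.7314 (running +60.8674)
  i=5: -4.4775·-6.4723 − 1.3375·-4.9278 = +35.5700 (running +96.4374)
  i=6: 1.3375·-1.5570 − 4.0024·-6.4723 = +23.8222 (running +120.2595)
  i=7: 4.0024·2.4852 − 2.6604·-1.5570 = +14.0890 (running +134.3485)
Area = |Σ|/2 = |134.3485|/2 = 67.1743

Area at t=0.603: 67.1743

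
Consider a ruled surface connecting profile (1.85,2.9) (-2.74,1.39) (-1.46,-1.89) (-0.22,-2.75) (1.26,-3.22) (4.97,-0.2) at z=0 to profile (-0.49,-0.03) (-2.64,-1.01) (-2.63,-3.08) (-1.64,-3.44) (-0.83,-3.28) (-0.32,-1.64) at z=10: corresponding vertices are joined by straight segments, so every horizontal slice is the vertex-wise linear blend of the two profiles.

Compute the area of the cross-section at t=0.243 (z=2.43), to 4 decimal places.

Area at t=0.243: 21.2260

Cross-section at t=0.243: each vertex is (1-t)·p0[i] + t·p1[i].
  v1: (1-0.243)·(1.85,2.9) + 0.243·(-0.49,-0.03) = (1.2814,2.1880)
  v2: (1-0.243)·(-2.74,1.39) + 0.243·(-2.64,-1.01) = (-2.7157,0.8068)
  v3: (1-0.243)·(-1.46,-1.89) + 0.243·(-2.63,-3.08) = (-1.7443,-2.1792)
  v4: (1-0.243)·(-0.22,-2.75) + 0.243·(-1.64,-3.44) = (-0.5651,-2.9177)
  v5: (1-0.243)·(1.26,-3.22) + 0.243·(-0.83,-3.28) = (0.7521,-3.2346)
  v6: (1-0.243)·(4.97,-0.2) + 0.243·(-0.32,-1.64) = (3.6845,-0.5499)
Shoelace sum Σ(x_i·y_{i+1} − x_{i+1}·y_i):
  i=1: 1.2814·0.8068 − -2.7157·2.1880 = +6.9758 (running +6.9758)
  i=2: -2.7157·-2.1792 − -1.7443·0.8068 = +7.3253 (running +14.3011)
  i=3: -1.7443·-2.9177 − -0.5651·-2.1792 = +3.8580 (running +18.1590)
  i=4: -0.5651·-3.2346 − 0.7521·-2.9177 = +4.0222 (running +22.1812)
  i=5: 0.7521·-0.5499 − 3.6845·-3.2346 = +11.5043 (running +33.6855)
  i=6: 3.6845·2.1880 − 1.2814·-0.5499 = +8.7664 (running +42.4520)
Area = |Σ|/2 = |42.4520|/2 = 21.2260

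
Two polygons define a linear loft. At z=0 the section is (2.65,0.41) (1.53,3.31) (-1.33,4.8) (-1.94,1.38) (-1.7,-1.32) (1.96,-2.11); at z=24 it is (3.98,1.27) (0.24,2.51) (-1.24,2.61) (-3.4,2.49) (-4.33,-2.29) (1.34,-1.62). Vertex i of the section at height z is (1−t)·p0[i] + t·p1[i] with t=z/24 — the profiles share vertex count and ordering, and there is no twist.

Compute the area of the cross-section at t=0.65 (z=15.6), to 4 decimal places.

Area at t=0.65: 25.9252

Cross-section at t=0.65: each vertex is (1-t)·p0[i] + t·p1[i].
  v1: (1-0.65)·(2.65,0.41) + 0.65·(3.98,1.27) = (3.5145,0.9690)
  v2: (1-0.65)·(1.53,3.31) + 0.65·(0.24,2.51) = (0.6915,2.7900)
  v3: (1-0.65)·(-1.33,4.8) + 0.65·(-1.24,2.61) = (-1.2715,3.3765)
  v4: (1-0.65)·(-1.94,1.38) + 0.65·(-3.4,2.49) = (-2.8890,2.1015)
  v5: (1-0.65)·(-1.7,-1.32) + 0.65·(-4.33,-2.29) = (-3.4095,-1.9505)
  v6: (1-0.65)·(1.96,-2.11) + 0.65·(1.34,-1.62) = (1.5570,-1.7915)
Shoelace sum Σ(x_i·y_{i+1} − x_{i+1}·y_i):
  i=1: 3.5145·2.7900 − 0.6915·0.9690 = +9.1354 (running +9.1354)
  i=2: 0.6915·3.3765 − -1.2715·2.7900 = +5.8823 (running +15.0177)
  i=3: -1.2715·2.1015 − -2.8890·3.3765 = +7.0827 (running +22.1004)
  i=4: -2.8890·-1.9505 − -3.4095·2.1015 = +12.8001 (running +34.9004)
  i=5: -3.4095·-1.7915 − 1.5570·-1.9505 = +9.1450 (running +44.0455)
  i=6: 1.5570·0.9690 − 3.5145·-1.7915 = +7.8050 (running +51.8504)
Area = |Σ|/2 = |51.8504|/2 = 25.9252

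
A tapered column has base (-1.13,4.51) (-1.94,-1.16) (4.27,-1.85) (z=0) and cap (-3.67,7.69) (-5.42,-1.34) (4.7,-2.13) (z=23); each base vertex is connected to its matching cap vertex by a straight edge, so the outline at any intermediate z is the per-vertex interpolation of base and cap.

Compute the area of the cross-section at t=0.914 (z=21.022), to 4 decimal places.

Area at t=0.914: 43.4122

Cross-section at t=0.914: each vertex is (1-t)·p0[i] + t·p1[i].
  v1: (1-0.914)·(-1.13,4.51) + 0.914·(-3.67,7.69) = (-3.4516,7.4165)
  v2: (1-0.914)·(-1.94,-1.16) + 0.914·(-5.42,-1.34) = (-5.1207,-1.3245)
  v3: (1-0.914)·(4.27,-1.85) + 0.914·(4.7,-2.13) = (4.6630,-2.1059)
Shoelace sum Σ(x_i·y_{i+1} − x_{i+1}·y_i):
  i=1: -3.4516·-1.3245 − -5.1207·7.4165 = +42.5496 (running +42.5496)
  i=2: -5.1207·-2.1059 − 4.6630·-1.3245 = +16.9601 (running +59.5097)
  i=3: 4.6630·7.4165 − -3.4516·-2.1059 = +27.3147 (running +86.8243)
Area = |Σ|/2 = |86.8243|/2 = 43.4122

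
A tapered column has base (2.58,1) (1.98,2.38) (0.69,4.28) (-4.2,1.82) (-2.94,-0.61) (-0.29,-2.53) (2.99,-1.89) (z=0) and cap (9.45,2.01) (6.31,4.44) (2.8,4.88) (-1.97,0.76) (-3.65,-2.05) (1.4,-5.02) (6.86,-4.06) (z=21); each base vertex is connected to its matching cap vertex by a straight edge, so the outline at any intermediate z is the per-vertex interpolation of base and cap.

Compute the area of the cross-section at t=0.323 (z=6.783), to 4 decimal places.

Area at t=0.323: 44.7323

Cross-section at t=0.323: each vertex is (1-t)·p0[i] + t·p1[i].
  v1: (1-0.323)·(2.58,1) + 0.323·(9.45,2.01) = (4.7990,1.3262)
  v2: (1-0.323)·(1.98,2.38) + 0.323·(6.31,4.44) = (3.3786,3.0454)
  v3: (1-0.323)·(0.69,4.28) + 0.323·(2.8,4.88) = (1.3715,4.4738)
  v4: (1-0.323)·(-4.2,1.82) + 0.323·(-1.97,0.76) = (-3.4797,1.4776)
  v5: (1-0.323)·(-2.94,-0.61) + 0.323·(-3.65,-2.05) = (-3.1693,-1.0751)
  v6: (1-0.323)·(-0.29,-2.53) + 0.323·(1.4,-5.02) = (0.2559,-3.3343)
  v7: (1-0.323)·(2.99,-1.89) + 0.323·(6.86,-4.06) = (4.2400,-2.5909)
Shoelace sum Σ(x_i·y_{i+1} − x_{i+1}·y_i):
  i=1: 4.7990·3.0454 − 3.3786·1.3262 = +10.1340 (running +10.1340)
  i=2: 3.3786·4.4738 − 1.3715·3.0454 = +10.9383 (running +21.0723)
  i=3: 1.3715·1.4776 − -3.4797·4.4738 = +17.5941 (running +38.6665)
  i=4: -3.4797·-1.0751 − -3.1693·1.4776 = +8.4242 (running +47.0906)
  i=5: -3.1693·-3.3343 − 0.2559·-1.0751 = +10.8425 (running +57.9331)
  i=6: 0.2559·-2.5909 − 4.2400·-3.3343 = +13.4744 (running +71.4075)
  i=7: 4.2400·1.3262 − 4.7990·-2.5909 = +18.0570 (running +89.4646)
Area = |Σ|/2 = |89.4646|/2 = 44.7323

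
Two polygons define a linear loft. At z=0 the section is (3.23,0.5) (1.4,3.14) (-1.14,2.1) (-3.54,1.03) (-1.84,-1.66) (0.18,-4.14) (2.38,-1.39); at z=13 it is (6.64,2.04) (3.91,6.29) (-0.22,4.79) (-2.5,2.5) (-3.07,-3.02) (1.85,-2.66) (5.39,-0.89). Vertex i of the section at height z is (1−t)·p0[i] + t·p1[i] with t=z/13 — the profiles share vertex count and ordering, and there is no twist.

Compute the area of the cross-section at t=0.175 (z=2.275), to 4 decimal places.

Area at t=0.175: 32.1017

Cross-section at t=0.175: each vertex is (1-t)·p0[i] + t·p1[i].
  v1: (1-0.175)·(3.23,0.5) + 0.175·(6.64,2.04) = (3.8267,0.7695)
  v2: (1-0.175)·(1.4,3.14) + 0.175·(3.91,6.29) = (1.8392,3.6913)
  v3: (1-0.175)·(-1.14,2.1) + 0.175·(-0.22,4.79) = (-0.9790,2.5707)
  v4: (1-0.175)·(-3.54,1.03) + 0.175·(-2.5,2.5) = (-3.3580,1.2873)
  v5: (1-0.175)·(-1.84,-1.66) + 0.175·(-3.07,-3.02) = (-2.0553,-1.8980)
  v6: (1-0.175)·(0.18,-4.14) + 0.175·(1.85,-2.66) = (0.4722,-3.8810)
  v7: (1-0.175)·(2.38,-1.39) + 0.175·(5.39,-0.89) = (2.9067,-1.3025)
Shoelace sum Σ(x_i·y_{i+1} − x_{i+1}·y_i):
  i=1: 3.8267·3.6913 − 1.8392·0.7695 = +12.7102 (running +12.7102)
  i=2: 1.8392·2.5707 − -0.9790·3.6913 = +8.3420 (running +21.0522)
  i=3: -0.9790·1.2873 − -3.3580·2.5707 = +7.3724 (running +28.4245)
  i=4: -3.3580·-1.8980 − -2.0553·1.2873 = +9.0191 (running +37.4436)
  i=5: -2.0553·-3.8810 − 0.4722·-1.8980 = +8.8728 (running +46.3164)
  i=6: 0.4722·-1.3025 − 2.9067·-3.8810 = +10.6660 (running +56.9824)
  i=7: 2.9067·0.7695 − 3.8267·-1.3025 = +7.2211 (running +64.2035)
Area = |Σ|/2 = |64.2035|/2 = 32.1017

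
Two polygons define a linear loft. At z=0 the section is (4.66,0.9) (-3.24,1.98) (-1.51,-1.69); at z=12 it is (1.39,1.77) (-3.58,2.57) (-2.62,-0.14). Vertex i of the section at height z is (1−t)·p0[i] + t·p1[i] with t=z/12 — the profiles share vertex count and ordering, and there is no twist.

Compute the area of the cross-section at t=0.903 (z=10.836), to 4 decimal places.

Area at t=0.903: 6.9362

Cross-section at t=0.903: each vertex is (1-t)·p0[i] + t·p1[i].
  v1: (1-0.903)·(4.66,0.9) + 0.903·(1.39,1.77) = (1.7072,1.6856)
  v2: (1-0.903)·(-3.24,1.98) + 0.903·(-3.58,2.57) = (-3.5470,2.5128)
  v3: (1-0.903)·(-1.51,-1.69) + 0.903·(-2.62,-0.14) = (-2.5123,-0.2903)
Shoelace sum Σ(x_i·y_{i+1} − x_{i+1}·y_i):
  i=1: 1.7072·2.5128 − -3.5470·1.6856 = +10.2687 (running +10.2687)
  i=2: -3.5470·-0.2903 − -2.5123·2.5128 = +7.3428 (running +17.6115)
  i=3: -2.5123·1.6856 − 1.7072·-0.2903 = -3.7391 (running +13.8723)
Area = |Σ|/2 = |13.8723|/2 = 6.9362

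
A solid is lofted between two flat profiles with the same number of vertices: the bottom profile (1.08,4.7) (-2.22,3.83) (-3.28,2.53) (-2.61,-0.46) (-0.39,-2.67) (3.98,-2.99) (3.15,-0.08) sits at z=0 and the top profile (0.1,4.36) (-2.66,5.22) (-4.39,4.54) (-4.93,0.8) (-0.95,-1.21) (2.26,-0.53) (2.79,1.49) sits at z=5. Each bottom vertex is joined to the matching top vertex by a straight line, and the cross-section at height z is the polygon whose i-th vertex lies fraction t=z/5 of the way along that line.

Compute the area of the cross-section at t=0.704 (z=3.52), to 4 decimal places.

Area at t=0.704: 34.7782

Cross-section at t=0.704: each vertex is (1-t)·p0[i] + t·p1[i].
  v1: (1-0.704)·(1.08,4.7) + 0.704·(0.1,4.36) = (0.3901,4.4606)
  v2: (1-0.704)·(-2.22,3.83) + 0.704·(-2.66,5.22) = (-2.5298,4.8086)
  v3: (1-0.704)·(-3.28,2.53) + 0.704·(-4.39,4.54) = (-4.0614,3.9450)
  v4: (1-0.704)·(-2.61,-0.46) + 0.704·(-4.93,0.8) = (-4.2433,0.4270)
  v5: (1-0.704)·(-0.39,-2.67) + 0.704·(-0.95,-1.21) = (-0.7842,-1.6422)
  v6: (1-0.704)·(3.98,-2.99) + 0.704·(2.26,-0.53) = (2.7691,-1.2582)
  v7: (1-0.704)·(3.15,-0.08) + 0.704·(2.79,1.49) = (2.8966,1.0253)
Shoelace sum Σ(x_i·y_{i+1} − x_{i+1}·y_i):
  i=1: 0.3901·4.8086 − -2.5298·4.4606 = +13.1601 (running +13.1601)
  i=2: -2.5298·3.9450 − -4.0614·4.8086 = +9.5497 (running +22.7097)
  i=3: -4.0614·0.4270 − -4.2433·3.9450 = +15.0055 (running +37.7153)
  i=4: -4.2433·-1.6422 − -0.7842·0.4270 = +7.3030 (running +45.0183)
  i=5: -0.7842·-1.2582 − 2.7691·-1.6422 = +5.5340 (running +50.5523)
  i=6: 2.7691·1.0253 − 2.8966·-1.2582 = +6.4835 (running +57.0358)
  i=7: 2.8966·4.4606 − 0.3901·1.0253 = +12.5206 (running +69.5564)
Area = |Σ|/2 = |69.5564|/2 = 34.7782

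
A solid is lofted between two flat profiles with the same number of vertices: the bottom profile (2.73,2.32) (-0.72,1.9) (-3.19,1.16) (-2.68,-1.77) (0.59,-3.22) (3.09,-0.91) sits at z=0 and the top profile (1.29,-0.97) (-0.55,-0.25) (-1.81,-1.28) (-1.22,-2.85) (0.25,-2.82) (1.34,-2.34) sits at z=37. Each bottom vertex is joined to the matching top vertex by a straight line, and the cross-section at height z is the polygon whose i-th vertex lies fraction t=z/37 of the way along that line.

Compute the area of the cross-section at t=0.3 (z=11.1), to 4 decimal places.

Area at t=0.3: 17.7561

Cross-section at t=0.3: each vertex is (1-t)·p0[i] + t·p1[i].
  v1: (1-0.3)·(2.73,2.32) + 0.3·(1.29,-0.97) = (2.2980,1.3330)
  v2: (1-0.3)·(-0.72,1.9) + 0.3·(-0.55,-0.25) = (-0.6690,1.2550)
  v3: (1-0.3)·(-3.19,1.16) + 0.3·(-1.81,-1.28) = (-2.7760,0.4280)
  v4: (1-0.3)·(-2.68,-1.77) + 0.3·(-1.22,-2.85) = (-2.2420,-2.0940)
  v5: (1-0.3)·(0.59,-3.22) + 0.3·(0.25,-2.82) = (0.4880,-3.1000)
  v6: (1-0.3)·(3.09,-0.91) + 0.3·(1.34,-2.34) = (2.5650,-1.3390)
Shoelace sum Σ(x_i·y_{i+1} − x_{i+1}·y_i):
  i=1: 2.2980·1.2550 − -0.6690·1.3330 = +3.7758 (running +3.7758)
  i=2: -0.6690·0.4280 − -2.7760·1.2550 = +3.1975 (running +6.9733)
  i=3: -2.7760·-2.0940 − -2.2420·0.4280 = +6.7725 (running +13.7458)
  i=4: -2.2420·-3.1000 − 0.4880·-2.0940 = +7.9721 (running +21.7179)
  i=5: 0.4880·-1.3390 − 2.5650·-3.1000 = +7.2981 (running +29.0160)
  i=6: 2.5650·1.3330 − 2.2980·-1.3390 = +6.4962 (running +35.5121)
Area = |Σ|/2 = |35.5121|/2 = 17.7561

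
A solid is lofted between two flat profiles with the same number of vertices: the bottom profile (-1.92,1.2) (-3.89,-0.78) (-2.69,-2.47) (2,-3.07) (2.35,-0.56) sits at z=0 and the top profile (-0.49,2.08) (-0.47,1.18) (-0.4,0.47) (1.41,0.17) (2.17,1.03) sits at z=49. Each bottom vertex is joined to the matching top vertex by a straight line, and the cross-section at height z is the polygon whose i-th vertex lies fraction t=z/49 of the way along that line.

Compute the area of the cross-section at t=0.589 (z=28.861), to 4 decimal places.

Cross-section at t=0.589: each vertex is (1-t)·p0[i] + t·p1[i].
  v1: (1-0.589)·(-1.92,1.2) + 0.589·(-0.49,2.08) = (-1.0777,1.7183)
  v2: (1-0.589)·(-3.89,-0.78) + 0.589·(-0.47,1.18) = (-1.8756,0.3744)
  v3: (1-0.589)·(-2.69,-2.47) + 0.589·(-0.4,0.47) = (-1.3412,-0.7383)
  v4: (1-0.589)·(2,-3.07) + 0.589·(1.41,0.17) = (1.6525,-1.1616)
  v5: (1-0.589)·(2.35,-0.56) + 0.589·(2.17,1.03) = (2.2440,0.3765)
Shoelace sum Σ(x_i·y_{i+1} − x_{i+1}·y_i):
  i=1: -1.0777·0.3744 − -1.8756·1.7183 = +2.8194 (running +2.8194)
  i=2: -1.8756·-0.7383 − -1.3412·0.3744 = +1.8870 (running +4.7064)
  i=3: -1.3412·-1.1616 − 1.6525·-0.7383 = +2.7781 (running +7.4845)
  i=4: 1.6525·0.3765 − 2.2440·-1.1616 = +3.2289 (running +10.7134)
  i=5: 2.2440·1.7183 − -1.0777·0.3765 = +4.2617 (running +14.9750)
Area = |Σ|/2 = |14.9750|/2 = 7.4875

Area at t=0.589: 7.4875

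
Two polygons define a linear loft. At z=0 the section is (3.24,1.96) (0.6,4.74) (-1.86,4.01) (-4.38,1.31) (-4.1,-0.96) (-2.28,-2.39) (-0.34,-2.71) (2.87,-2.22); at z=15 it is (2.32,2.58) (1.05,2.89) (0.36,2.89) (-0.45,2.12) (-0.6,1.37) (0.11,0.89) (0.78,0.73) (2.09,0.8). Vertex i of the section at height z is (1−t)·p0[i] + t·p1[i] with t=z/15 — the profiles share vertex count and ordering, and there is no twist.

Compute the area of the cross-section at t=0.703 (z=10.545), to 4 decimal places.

Cross-section at t=0.703: each vertex is (1-t)·p0[i] + t·p1[i].
  v1: (1-0.703)·(3.24,1.96) + 0.703·(2.32,2.58) = (2.5932,2.3959)
  v2: (1-0.703)·(0.6,4.74) + 0.703·(1.05,2.89) = (0.9163,3.4395)
  v3: (1-0.703)·(-1.86,4.01) + 0.703·(0.36,2.89) = (-0.2993,3.2226)
  v4: (1-0.703)·(-4.38,1.31) + 0.703·(-0.45,2.12) = (-1.6172,1.8794)
  v5: (1-0.703)·(-4.1,-0.96) + 0.703·(-0.6,1.37) = (-1.6395,0.6780)
  v6: (1-0.703)·(-2.28,-2.39) + 0.703·(0.11,0.89) = (-0.5998,-0.0842)
  v7: (1-0.703)·(-0.34,-2.71) + 0.703·(0.78,0.73) = (0.4474,-0.2917)
  v8: (1-0.703)·(2.87,-2.22) + 0.703·(2.09,0.8) = (2.3217,-0.0969)
Shoelace sum Σ(x_i·y_{i+1} − x_{i+1}·y_i):
  i=1: 2.5932·3.4395 − 0.9163·2.3959 = +6.7239 (running +6.7239)
  i=2: 0.9163·3.2226 − -0.2993·3.4395 = +3.9826 (running +10.7065)
  i=3: -0.2993·1.8794 − -1.6172·3.2226 = +4.6491 (running +15.3556)
  i=4: -1.6172·0.6780 − -1.6395·1.8794 = +1.9849 (running +17.3405)
  i=5: -1.6395·-0.0842 − -0.5998·0.6780 = +0.5447 (running +17.8851)
  i=6: -0.5998·-0.2917 − 0.4474·-0.0842 = +0.2126 (running +18.0977)
  i=7: 0.4474·-0.0969 − 2.3217·-0.2917 = +0.6338 (running +18.7316)
  i=8: 2.3217·2.3959 − 2.5932·-0.0969 = +5.8138 (running +24.5453)
Area = |Σ|/2 = |24.5453|/2 = 12.2727

Area at t=0.703: 12.2727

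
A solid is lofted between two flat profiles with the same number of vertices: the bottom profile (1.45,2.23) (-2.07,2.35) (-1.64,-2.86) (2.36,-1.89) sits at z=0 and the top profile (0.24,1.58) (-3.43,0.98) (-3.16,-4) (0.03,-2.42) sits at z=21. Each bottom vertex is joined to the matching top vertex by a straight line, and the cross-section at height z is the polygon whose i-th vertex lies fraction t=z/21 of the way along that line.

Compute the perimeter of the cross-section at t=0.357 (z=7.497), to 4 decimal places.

Cross-section at t=0.357: each vertex is (1-t)·p0[i] + t·p1[i].
  v1: (1-0.357)·(1.45,2.23) + 0.357·(0.24,1.58) = (1.0180,1.9980)
  v2: (1-0.357)·(-2.07,2.35) + 0.357·(-3.43,0.98) = (-2.5555,1.8609)
  v3: (1-0.357)·(-1.64,-2.86) + 0.357·(-3.16,-4) = (-2.1826,-3.2670)
  v4: (1-0.357)·(2.36,-1.89) + 0.357·(0.03,-2.42) = (1.5282,-2.0792)
Perimeter = Σ |v_{i+1} − v_i|:
  edge 1→2: √(-3.5736² + -0.1370²) = 3.5762 (running 3.5762)
  edge 2→3: √(0.3729² + -5.1279²) = 5.1414 (running 8.7176)
  edge 3→4: √(3.7108² + 1.1878²) = 3.8963 (running 12.6139)
  edge 4→1: √(-0.5102² + 4.0772²) = 4.1090 (running 16.7228)
Perimeter = 16.7228

Perimeter at t=0.357: 16.7228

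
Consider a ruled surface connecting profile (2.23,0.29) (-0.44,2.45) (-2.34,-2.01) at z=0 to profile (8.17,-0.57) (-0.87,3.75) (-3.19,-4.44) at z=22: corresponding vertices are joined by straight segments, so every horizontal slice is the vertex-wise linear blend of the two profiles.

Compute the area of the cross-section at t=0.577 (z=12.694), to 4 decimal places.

Area at t=0.577: 24.6276

Cross-section at t=0.577: each vertex is (1-t)·p0[i] + t·p1[i].
  v1: (1-0.577)·(2.23,0.29) + 0.577·(8.17,-0.57) = (5.6574,-0.2062)
  v2: (1-0.577)·(-0.44,2.45) + 0.577·(-0.87,3.75) = (-0.6881,3.2001)
  v3: (1-0.577)·(-2.34,-2.01) + 0.577·(-3.19,-4.44) = (-2.8304,-3.4121)
Shoelace sum Σ(x_i·y_{i+1} − x_{i+1}·y_i):
  i=1: 5.6574·3.2001 − -0.6881·-0.2062 = +17.9623 (running +17.9623)
  i=2: -0.6881·-3.4121 − -2.8304·3.2001 = +11.4056 (running +29.3679)
  i=3: -2.8304·-0.2062 − 5.6574·-3.4121 = +19.8873 (running +49.2552)
Area = |Σ|/2 = |49.2552|/2 = 24.6276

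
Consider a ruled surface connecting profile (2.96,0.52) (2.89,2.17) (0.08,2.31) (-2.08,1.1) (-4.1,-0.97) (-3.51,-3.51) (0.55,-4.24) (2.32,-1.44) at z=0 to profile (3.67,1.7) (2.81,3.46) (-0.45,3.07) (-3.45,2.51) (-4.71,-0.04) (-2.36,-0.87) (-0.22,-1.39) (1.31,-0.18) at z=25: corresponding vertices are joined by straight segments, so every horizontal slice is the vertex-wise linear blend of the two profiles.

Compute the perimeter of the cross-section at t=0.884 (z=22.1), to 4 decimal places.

Cross-section at t=0.884: each vertex is (1-t)·p0[i] + t·p1[i].
  v1: (1-0.884)·(2.96,0.52) + 0.884·(3.67,1.7) = (3.5876,1.5631)
  v2: (1-0.884)·(2.89,2.17) + 0.884·(2.81,3.46) = (2.8193,3.3104)
  v3: (1-0.884)·(0.08,2.31) + 0.884·(-0.45,3.07) = (-0.3885,2.9818)
  v4: (1-0.884)·(-2.08,1.1) + 0.884·(-3.45,2.51) = (-3.2911,2.3464)
  v5: (1-0.884)·(-4.1,-0.97) + 0.884·(-4.71,-0.04) = (-4.6392,-0.1479)
  v6: (1-0.884)·(-3.51,-3.51) + 0.884·(-2.36,-0.87) = (-2.4934,-1.1762)
  v7: (1-0.884)·(0.55,-4.24) + 0.884·(-0.22,-1.39) = (-0.1307,-1.7206)
  v8: (1-0.884)·(2.32,-1.44) + 0.884·(1.31,-0.18) = (1.4272,-0.3262)
Perimeter = Σ |v_{i+1} − v_i|:
  edge 1→2: √(-0.7684² + 1.7472²) = 1.9087 (running 1.9087)
  edge 2→3: √(-3.2078² + -0.3285²) = 3.2246 (running 5.1333)
  edge 3→4: √(-2.9026² + -0.6354²) = 2.9713 (running 8.1046)
  edge 4→5: √(-1.3482² + -2.4943²) = 2.8353 (running 10.9399)
  edge 5→6: √(2.1458² + -1.0284²) = 2.3795 (running 13.3195)
  edge 6→7: √(2.3627² + -0.5444²) = 2.4246 (running 15.7441)
  edge 7→8: √(1.5578² + 1.3944²) = 2.0908 (running 17.8349)
  edge 8→1: √(2.1605² + 1.8893²) = 2.8700 (running 20.7049)
Perimeter = 20.7049

Perimeter at t=0.884: 20.7049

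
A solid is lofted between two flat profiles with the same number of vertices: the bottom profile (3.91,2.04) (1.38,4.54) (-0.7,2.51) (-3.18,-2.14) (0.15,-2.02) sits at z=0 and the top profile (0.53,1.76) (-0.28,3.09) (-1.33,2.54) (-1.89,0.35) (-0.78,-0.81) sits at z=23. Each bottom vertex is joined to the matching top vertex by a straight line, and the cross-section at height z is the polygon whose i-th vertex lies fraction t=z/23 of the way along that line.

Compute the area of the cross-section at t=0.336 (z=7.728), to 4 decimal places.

Area at t=0.336: 15.9501

Cross-section at t=0.336: each vertex is (1-t)·p0[i] + t·p1[i].
  v1: (1-0.336)·(3.91,2.04) + 0.336·(0.53,1.76) = (2.7743,1.9459)
  v2: (1-0.336)·(1.38,4.54) + 0.336·(-0.28,3.09) = (0.8222,4.0528)
  v3: (1-0.336)·(-0.7,2.51) + 0.336·(-1.33,2.54) = (-0.9117,2.5201)
  v4: (1-0.336)·(-3.18,-2.14) + 0.336·(-1.89,0.35) = (-2.7466,-1.3034)
  v5: (1-0.336)·(0.15,-2.02) + 0.336·(-0.78,-0.81) = (-0.1625,-1.6134)
Shoelace sum Σ(x_i·y_{i+1} − x_{i+1}·y_i):
  i=1: 2.7743·4.0528 − 0.8222·1.9459 = +9.6438 (running +9.6438)
  i=2: 0.8222·2.5201 − -0.9117·4.0528 = +5.7670 (running +15.4107)
  i=3: -0.9117·-1.3034 − -2.7466·2.5201 = +8.1098 (running +23.5205)
  i=4: -2.7466·-1.6134 − -0.1625·-1.3034 = +4.2196 (running +27.7402)
  i=5: -0.1625·1.9459 − 2.7743·-1.6134 = +4.1600 (running +31.9002)
Area = |Σ|/2 = |31.9002|/2 = 15.9501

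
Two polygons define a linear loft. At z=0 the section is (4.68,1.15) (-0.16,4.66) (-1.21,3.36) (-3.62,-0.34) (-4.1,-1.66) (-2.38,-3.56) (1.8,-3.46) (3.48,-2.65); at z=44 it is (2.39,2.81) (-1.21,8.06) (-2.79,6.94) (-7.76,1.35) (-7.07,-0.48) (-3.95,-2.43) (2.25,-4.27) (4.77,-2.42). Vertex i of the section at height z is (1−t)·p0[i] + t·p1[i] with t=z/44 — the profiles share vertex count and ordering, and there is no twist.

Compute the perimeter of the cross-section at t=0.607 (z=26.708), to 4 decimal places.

Cross-section at t=0.607: each vertex is (1-t)·p0[i] + t·p1[i].
  v1: (1-0.607)·(4.68,1.15) + 0.607·(2.39,2.81) = (3.2900,2.1576)
  v2: (1-0.607)·(-0.16,4.66) + 0.607·(-1.21,8.06) = (-0.7974,6.7238)
  v3: (1-0.607)·(-1.21,3.36) + 0.607·(-2.79,6.94) = (-2.1691,5.5331)
  v4: (1-0.607)·(-3.62,-0.34) + 0.607·(-7.76,1.35) = (-6.1330,0.6858)
  v5: (1-0.607)·(-4.1,-1.66) + 0.607·(-7.07,-0.48) = (-5.9028,-0.9437)
  v6: (1-0.607)·(-2.38,-3.56) + 0.607·(-3.95,-2.43) = (-3.3330,-2.8741)
  v7: (1-0.607)·(1.8,-3.46) + 0.607·(2.25,-4.27) = (2.0732,-3.9517)
  v8: (1-0.607)·(3.48,-2.65) + 0.607·(4.77,-2.42) = (4.2630,-2.5104)
Perimeter = Σ |v_{i+1} − v_i|:
  edge 1→2: √(-4.0873² + 4.5662²) = 6.1283 (running 6.1283)
  edge 2→3: √(-1.3717² + -1.1907²) = 1.8164 (running 7.9447)
  edge 3→4: √(-3.9639² + -4.8472²) = 6.2617 (running 14.2064)
  edge 4→5: √(0.2302² + -1.6296²) = 1.6457 (running 15.8521)
  edge 5→6: √(2.5698² + -1.9304²) = 3.2141 (running 19.0662)
  edge 6→7: √(5.4061² + -1.0776²) = 5.5125 (running 24.5787)
  edge 7→8: √(2.1899² + 1.4413²) = 2.6216 (running 27.2003)
  edge 8→1: √(-0.9731² + 4.6680²) = 4.7684 (running 31.9687)
Perimeter = 31.9687

Perimeter at t=0.607: 31.9687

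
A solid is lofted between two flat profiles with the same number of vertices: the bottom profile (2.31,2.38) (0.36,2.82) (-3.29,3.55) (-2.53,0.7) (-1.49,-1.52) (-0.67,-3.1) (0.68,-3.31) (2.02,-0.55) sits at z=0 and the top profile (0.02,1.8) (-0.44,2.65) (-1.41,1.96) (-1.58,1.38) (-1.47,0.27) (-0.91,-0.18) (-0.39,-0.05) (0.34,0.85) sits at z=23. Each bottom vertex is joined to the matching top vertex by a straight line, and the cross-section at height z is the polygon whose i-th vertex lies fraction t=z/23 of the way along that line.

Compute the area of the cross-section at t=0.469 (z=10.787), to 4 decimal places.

Area at t=0.469: 12.3525

Cross-section at t=0.469: each vertex is (1-t)·p0[i] + t·p1[i].
  v1: (1-0.469)·(2.31,2.38) + 0.469·(0.02,1.8) = (1.2360,2.1080)
  v2: (1-0.469)·(0.36,2.82) + 0.469·(-0.44,2.65) = (-0.0152,2.7403)
  v3: (1-0.469)·(-3.29,3.55) + 0.469·(-1.41,1.96) = (-2.4083,2.8043)
  v4: (1-0.469)·(-2.53,0.7) + 0.469·(-1.58,1.38) = (-2.0844,1.0189)
  v5: (1-0.469)·(-1.49,-1.52) + 0.469·(-1.47,0.27) = (-1.4806,-0.6805)
  v6: (1-0.469)·(-0.67,-3.1) + 0.469·(-0.91,-0.18) = (-0.7826,-1.7305)
  v7: (1-0.469)·(0.68,-3.31) + 0.469·(-0.39,-0.05) = (0.1782,-1.7811)
  v8: (1-0.469)·(2.02,-0.55) + 0.469·(0.34,0.85) = (1.2321,0.1066)
Shoelace sum Σ(x_i·y_{i+1} − x_{i+1}·y_i):
  i=1: 1.2360·2.7403 − -0.0152·2.1080 = +3.4190 (running +3.4190)
  i=2: -0.0152·2.8043 − -2.4083·2.7403 = +6.5567 (running +9.9757)
  i=3: -2.4083·1.0189 − -2.0844·2.8043 = +3.3916 (running +13.3673)
  i=4: -2.0844·-0.6805 − -1.4806·1.0189 = +2.9271 (running +16.2943)
  i=5: -1.4806·-1.7305 − -0.7826·-0.6805 = +2.0297 (running +18.3241)
  i=6: -0.7826·-1.7811 − 0.1782·-1.7305 = +1.7021 (running +20.0262)
  i=7: 0.1782·0.1066 − 1.2321·-1.7811 = +2.2134 (running +22.2396)
  i=8: 1.2321·2.1080 − 1.2360·0.1066 = +2.4654 (running +24.7050)
Area = |Σ|/2 = |24.7050|/2 = 12.3525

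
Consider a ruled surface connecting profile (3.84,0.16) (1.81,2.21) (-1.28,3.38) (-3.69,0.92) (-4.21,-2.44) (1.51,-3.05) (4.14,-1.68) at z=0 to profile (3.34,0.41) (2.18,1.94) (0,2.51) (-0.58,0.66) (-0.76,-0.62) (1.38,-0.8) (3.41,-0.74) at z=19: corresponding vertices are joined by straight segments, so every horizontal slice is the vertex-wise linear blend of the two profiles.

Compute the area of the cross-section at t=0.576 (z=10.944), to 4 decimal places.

Cross-section at t=0.576: each vertex is (1-t)·p0[i] + t·p1[i].
  v1: (1-0.576)·(3.84,0.16) + 0.576·(3.34,0.41) = (3.5520,0.3040)
  v2: (1-0.576)·(1.81,2.21) + 0.576·(2.18,1.94) = (2.0231,2.0545)
  v3: (1-0.576)·(-1.28,3.38) + 0.576·(0,2.51) = (-0.5427,2.8789)
  v4: (1-0.576)·(-3.69,0.92) + 0.576·(-0.58,0.66) = (-1.8986,0.7702)
  v5: (1-0.576)·(-4.21,-2.44) + 0.576·(-0.76,-0.62) = (-2.2228,-1.3917)
  v6: (1-0.576)·(1.51,-3.05) + 0.576·(1.38,-0.8) = (1.4351,-1.7540)
  v7: (1-0.576)·(4.14,-1.68) + 0.576·(3.41,-0.74) = (3.7195,-1.1386)
Shoelace sum Σ(x_i·y_{i+1} − x_{i+1}·y_i):
  i=1: 3.5520·2.0545 − 2.0231·0.3040 = +6.6825 (running +6.6825)
  i=2: 2.0231·2.8789 − -0.5427·2.0545 = +6.9393 (running +13.6218)
  i=3: -0.5427·0.7702 − -1.8986·2.8789 = +5.0479 (running +18.6697)
  i=4: -1.8986·-1.3917 − -2.2228·0.7702 = +4.3544 (running +23.0241)
  i=5: -2.2228·-1.7540 − 1.4351·-1.3917 = +5.8960 (running +28.9202)
  i=6: 1.4351·-1.1386 − 3.7195·-1.7540 = +4.8901 (running +33.8102)
  i=7: 3.7195·0.3040 − 3.5520·-1.1386 = +5.1749 (running +38.9851)
Area = |Σ|/2 = |38.9851|/2 = 19.4926

Area at t=0.576: 19.4926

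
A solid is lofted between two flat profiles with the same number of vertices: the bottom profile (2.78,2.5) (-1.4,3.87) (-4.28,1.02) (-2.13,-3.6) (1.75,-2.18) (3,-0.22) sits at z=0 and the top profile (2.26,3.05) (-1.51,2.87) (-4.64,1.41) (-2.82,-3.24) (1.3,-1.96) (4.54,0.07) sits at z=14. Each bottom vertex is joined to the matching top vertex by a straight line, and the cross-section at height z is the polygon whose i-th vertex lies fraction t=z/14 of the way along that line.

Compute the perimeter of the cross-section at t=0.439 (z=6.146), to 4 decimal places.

Cross-section at t=0.439: each vertex is (1-t)·p0[i] + t·p1[i].
  v1: (1-0.439)·(2.78,2.5) + 0.439·(2.26,3.05) = (2.5517,2.7414)
  v2: (1-0.439)·(-1.4,3.87) + 0.439·(-1.51,2.87) = (-1.4483,3.4310)
  v3: (1-0.439)·(-4.28,1.02) + 0.439·(-4.64,1.41) = (-4.4380,1.1912)
  v4: (1-0.439)·(-2.13,-3.6) + 0.439·(-2.82,-3.24) = (-2.4329,-3.4420)
  v5: (1-0.439)·(1.75,-2.18) + 0.439·(1.3,-1.96) = (1.5524,-2.0834)
  v6: (1-0.439)·(3,-0.22) + 0.439·(4.54,0.07) = (3.6761,-0.0927)
Perimeter = Σ |v_{i+1} − v_i|:
  edge 1→2: √(-4.0000² + 0.6896²) = 4.0590 (running 4.0590)
  edge 2→3: √(-2.9897² + -2.2398²) = 3.7357 (running 7.7947)
  edge 3→4: √(2.0051² + -4.6332²) = 5.0484 (running 12.8431)
  edge 4→5: √(3.9854² + 1.3585²) = 4.2105 (running 17.0537)
  edge 5→6: √(2.1236² + 1.9907²) = 2.9108 (running 19.9645)
  edge 6→1: √(-1.1243² + 2.8341²) = 3.0490 (running 23.0135)
Perimeter = 23.0135

Perimeter at t=0.439: 23.0135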